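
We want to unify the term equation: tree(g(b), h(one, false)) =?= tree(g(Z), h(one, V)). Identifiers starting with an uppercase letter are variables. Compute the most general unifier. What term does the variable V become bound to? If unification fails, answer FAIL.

false

Decompose tree/2: g(b) =?= g(Z),  h(one, false) =?= h(one, V).
Decompose g/1: b =?= Z.
Bind Z := b; no other remaining equation mentions Z.
Decompose h/2: one =?= one,  false =?= V.
Delete trivial equation one =?= one.
Bind V := false.
MGU = { Z := b, V := false }, so V := false.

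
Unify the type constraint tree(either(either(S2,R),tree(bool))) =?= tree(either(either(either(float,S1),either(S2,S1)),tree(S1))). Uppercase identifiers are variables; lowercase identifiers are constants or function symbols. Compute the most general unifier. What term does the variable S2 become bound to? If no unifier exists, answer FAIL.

either(float,bool)

Decompose tree/1: either(either(S2,R),tree(bool)) =?= either(either(either(float,S1),either(S2,S1)),tree(S1)).
Decompose either/2: either(S2,R) =?= either(either(float,S1),either(S2,S1)),  tree(bool) =?= tree(S1).
Decompose either/2: S2 =?= either(float,S1),  R =?= either(S2,S1).
Bind S2 := either(float,S1); substituting into the one remaining equation that mentions S2 gives: R =?= either(either(float,S1),S1).
Bind R := either(either(float,S1),S1); no other remaining equation mentions R.
Decompose tree/1: bool =?= S1.
Bind S1 := bool. Substituting into the earlier bindings gives S2 := either(float,bool), R := either(either(float,bool),bool).
MGU = { S2 := either(float,bool), R := either(either(float,bool),bool), S1 := bool }, so S2 := either(float,bool).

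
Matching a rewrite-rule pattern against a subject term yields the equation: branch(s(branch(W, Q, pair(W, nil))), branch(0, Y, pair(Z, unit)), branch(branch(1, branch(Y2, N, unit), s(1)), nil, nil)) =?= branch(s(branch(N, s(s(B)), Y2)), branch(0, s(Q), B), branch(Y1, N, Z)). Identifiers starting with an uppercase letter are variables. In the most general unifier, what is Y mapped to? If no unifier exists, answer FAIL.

Decompose branch/3: s(branch(W, Q, pair(W, nil))) =?= s(branch(N, s(s(B)), Y2)),  branch(0, Y, pair(Z, unit)) =?= branch(0, s(Q), B),  branch(branch(1, branch(Y2, N, unit), s(1)), nil, nil) =?= branch(Y1, N, Z).
Decompose s/1: branch(W, Q, pair(W, nil)) =?= branch(N, s(s(B)), Y2).
Decompose branch/3: W =?= N,  Q =?= s(s(B)),  pair(W, nil) =?= Y2.
Bind W := N; substituting into the one remaining equation that mentions W gives: pair(N, nil) =?= Y2.
Bind Q := s(s(B)); substituting into the one remaining equation that mentions Q gives: branch(0, Y, pair(Z, unit)) =?= branch(0, s(s(s(B))), B).
Bind Y2 := pair(N, nil); substituting into the one remaining equation that mentions Y2 gives: branch(branch(1, branch(pair(N, nil), N, unit), s(1)), nil, nil) =?= branch(Y1, N, Z).
Decompose branch/3: 0 =?= 0,  Y =?= s(s(s(B))),  pair(Z, unit) =?= B.
Delete trivial equation 0 =?= 0.
Bind Y := s(s(s(B))); no other remaining equation mentions Y.
Bind B := pair(Z, unit); no other remaining equation mentions B. Substituting into the earlier bindings gives Q := s(s(pair(Z, unit))), Y := s(s(s(pair(Z, unit)))).
Decompose branch/3: branch(1, branch(pair(N, nil), N, unit), s(1)) =?= Y1,  nil =?= N,  nil =?= Z.
Bind Y1 := branch(1, branch(pair(N, nil), N, unit), s(1)); no other remaining equation mentions Y1.
Bind N := nil; no other remaining equation mentions N. Substituting into the earlier bindings gives W := nil, Y2 := pair(nil, nil), Y1 := branch(1, branch(pair(nil, nil), nil, unit), s(1)).
Bind Z := nil. Substituting into the earlier bindings gives Q := s(s(pair(nil, unit))), Y := s(s(s(pair(nil, unit)))), B := pair(nil, unit).
MGU = { W := nil, Q := s(s(pair(nil, unit))), Y2 := pair(nil, nil), Y := s(s(s(pair(nil, unit)))), B := pair(nil, unit), Y1 := branch(1, branch(pair(nil, nil), nil, unit), s(1)), N := nil, Z := nil }, so Y := s(s(s(pair(nil, unit)))).

s(s(s(pair(nil, unit))))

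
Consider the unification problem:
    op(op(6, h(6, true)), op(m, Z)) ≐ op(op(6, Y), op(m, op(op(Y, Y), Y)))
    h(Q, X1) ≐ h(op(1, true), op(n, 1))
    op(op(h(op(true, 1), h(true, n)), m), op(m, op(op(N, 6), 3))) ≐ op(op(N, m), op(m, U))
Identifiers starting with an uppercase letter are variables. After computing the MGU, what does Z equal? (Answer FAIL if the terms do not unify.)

Decompose op/2: op(6, h(6, true)) ≐ op(6, Y),  op(m, Z) ≐ op(m, op(op(Y, Y), Y)).
Decompose op/2: 6 ≐ 6,  h(6, true) ≐ Y.
Delete trivial equation 6 ≐ 6.
Bind Y := h(6, true); substituting into the one remaining equation that mentions Y gives: op(m, Z) ≐ op(m, op(op(h(6, true), h(6, true)), h(6, true))).
Decompose op/2: m ≐ m,  Z ≐ op(op(h(6, true), h(6, true)), h(6, true)).
Delete trivial equation m ≐ m.
Bind Z := op(op(h(6, true), h(6, true)), h(6, true)); no other remaining equation mentions Z.
Decompose h/2: Q ≐ op(1, true),  X1 ≐ op(n, 1).
Bind Q := op(1, true); no other remaining equation mentions Q.
Bind X1 := op(n, 1); no other remaining equation mentions X1.
Decompose op/2: op(h(op(true, 1), h(true, n)), m) ≐ op(N, m),  op(m, op(op(N, 6), 3)) ≐ op(m, U).
Decompose op/2: h(op(true, 1), h(true, n)) ≐ N,  m ≐ m.
Bind N := h(op(true, 1), h(true, n)); substituting into the one remaining equation that mentions N gives: op(m, op(op(h(op(true, 1), h(true, n)), 6), 3)) ≐ op(m, U).
Delete trivial equation m ≐ m.
Decompose op/2: m ≐ m,  op(op(h(op(true, 1), h(true, n)), 6), 3) ≐ U.
Delete trivial equation m ≐ m.
Bind U := op(op(h(op(true, 1), h(true, n)), 6), 3).
MGU = { Y -> h(6, true), Z -> op(op(h(6, true), h(6, true)), h(6, true)), Q -> op(1, true), X1 -> op(n, 1), N -> h(op(true, 1), h(true, n)), U -> op(op(h(op(true, 1), h(true, n)), 6), 3) }, so Z -> op(op(h(6, true), h(6, true)), h(6, true)).

op(op(h(6, true), h(6, true)), h(6, true))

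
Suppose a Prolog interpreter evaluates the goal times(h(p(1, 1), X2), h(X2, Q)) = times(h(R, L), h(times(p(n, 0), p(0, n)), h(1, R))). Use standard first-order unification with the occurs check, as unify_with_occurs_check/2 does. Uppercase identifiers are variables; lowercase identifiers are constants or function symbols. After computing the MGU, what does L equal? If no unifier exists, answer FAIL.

times(p(n, 0), p(0, n))

Decompose times/2: h(p(1, 1), X2) = h(R, L),  h(X2, Q) = h(times(p(n, 0), p(0, n)), h(1, R)).
Decompose h/2: p(1, 1) = R,  X2 = L.
Bind R := p(1, 1); substituting into the one remaining equation that mentions R gives: h(X2, Q) = h(times(p(n, 0), p(0, n)), h(1, p(1, 1))).
Bind X2 := L; substituting into the remaining equation gives: h(L, Q) = h(times(p(n, 0), p(0, n)), h(1, p(1, 1))).
Decompose h/2: L = times(p(n, 0), p(0, n)),  Q = h(1, p(1, 1)).
Bind L := times(p(n, 0), p(0, n)); no other remaining equation mentions L. Substituting into the earlier binding gives X2 := times(p(n, 0), p(0, n)).
Bind Q := h(1, p(1, 1)).
MGU = { R -> p(1, 1), X2 -> times(p(n, 0), p(0, n)), L -> times(p(n, 0), p(0, n)), Q -> h(1, p(1, 1)) }, so L -> times(p(n, 0), p(0, n)).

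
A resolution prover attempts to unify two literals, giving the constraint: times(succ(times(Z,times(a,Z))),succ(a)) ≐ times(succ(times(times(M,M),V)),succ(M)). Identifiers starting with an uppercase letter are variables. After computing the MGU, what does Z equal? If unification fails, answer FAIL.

times(a,a)

Decompose times/2: succ(times(Z,times(a,Z))) ≐ succ(times(times(M,M),V)),  succ(a) ≐ succ(M).
Decompose succ/1: times(Z,times(a,Z)) ≐ times(times(M,M),V).
Decompose times/2: Z ≐ times(M,M),  times(a,Z) ≐ V.
Bind Z := times(M,M); substituting into the one remaining equation that mentions Z gives: times(a,times(M,M)) ≐ V.
Bind V := times(a,times(M,M)); no other remaining equation mentions V.
Decompose succ/1: a ≐ M.
Bind M := a. Substituting into the earlier bindings gives Z := times(a,a), V := times(a,times(a,a)).
MGU = { Z -> times(a,a), V -> times(a,times(a,a)), M -> a }, so Z -> times(a,a).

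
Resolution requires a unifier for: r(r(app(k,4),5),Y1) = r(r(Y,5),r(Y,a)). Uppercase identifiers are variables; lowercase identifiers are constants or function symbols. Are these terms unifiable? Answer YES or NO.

YES

Decompose r/2: r(app(k,4),5) = r(Y,5),  Y1 = r(Y,a).
Decompose r/2: app(k,4) = Y,  5 = 5.
Bind Y := app(k,4); substituting into the one remaining equation that mentions Y gives: Y1 = r(app(k,4),a).
Delete trivial equation 5 = 5.
Bind Y1 := r(app(k,4),a).
No equations remain and no clash or occurs-check failure arose, so a unifier exists.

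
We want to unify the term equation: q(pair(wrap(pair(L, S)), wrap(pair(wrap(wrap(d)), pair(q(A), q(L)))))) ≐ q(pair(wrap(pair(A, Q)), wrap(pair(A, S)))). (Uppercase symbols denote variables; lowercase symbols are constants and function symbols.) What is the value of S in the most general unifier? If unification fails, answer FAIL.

pair(q(wrap(wrap(d))), q(wrap(wrap(d))))

Decompose q/1: pair(wrap(pair(L, S)), wrap(pair(wrap(wrap(d)), pair(q(A), q(L))))) ≐ pair(wrap(pair(A, Q)), wrap(pair(A, S))).
Decompose pair/2: wrap(pair(L, S)) ≐ wrap(pair(A, Q)),  wrap(pair(wrap(wrap(d)), pair(q(A), q(L)))) ≐ wrap(pair(A, S)).
Decompose wrap/1: pair(L, S) ≐ pair(A, Q).
Decompose pair/2: L ≐ A,  S ≐ Q.
Bind L := A; substituting into the one remaining equation that mentions L gives: wrap(pair(wrap(wrap(d)), pair(q(A), q(A)))) ≐ wrap(pair(A, S)).
Bind S := Q; substituting into the remaining equation gives: wrap(pair(wrap(wrap(d)), pair(q(A), q(A)))) ≐ wrap(pair(A, Q)).
Decompose wrap/1: pair(wrap(wrap(d)), pair(q(A), q(A))) ≐ pair(A, Q).
Decompose pair/2: wrap(wrap(d)) ≐ A,  pair(q(A), q(A)) ≐ Q.
Bind A := wrap(wrap(d)); substituting into the remaining equation gives: pair(q(wrap(wrap(d))), q(wrap(wrap(d)))) ≐ Q. Substituting into the earlier binding gives L := wrap(wrap(d)).
Bind Q := pair(q(wrap(wrap(d))), q(wrap(wrap(d)))). Substituting into the earlier binding gives S := pair(q(wrap(wrap(d))), q(wrap(wrap(d)))).
MGU = { L -> wrap(wrap(d)), S -> pair(q(wrap(wrap(d))), q(wrap(wrap(d)))), A -> wrap(wrap(d)), Q -> pair(q(wrap(wrap(d))), q(wrap(wrap(d)))) }, so S -> pair(q(wrap(wrap(d))), q(wrap(wrap(d)))).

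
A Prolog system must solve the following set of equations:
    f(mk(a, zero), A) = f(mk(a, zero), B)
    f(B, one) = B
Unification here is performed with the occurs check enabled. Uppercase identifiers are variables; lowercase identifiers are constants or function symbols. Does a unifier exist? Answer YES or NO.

Decompose f/2: mk(a, zero) = mk(a, zero),  A = B.
Delete trivial equation mk(a, zero) = mk(a, zero).
Bind A := B; no other remaining equation mentions A.
Occurs check fails: B occurs in f(B, one); the equation B = f(B, one) has no finite solution.

NO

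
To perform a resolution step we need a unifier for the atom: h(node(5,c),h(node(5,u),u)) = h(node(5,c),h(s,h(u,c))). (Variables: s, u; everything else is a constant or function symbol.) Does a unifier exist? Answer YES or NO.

Decompose h/2: node(5,c) = node(5,c),  h(node(5,u),u) = h(s,h(u,c)).
Delete trivial equation node(5,c) = node(5,c).
Decompose h/2: node(5,u) = s,  u = h(u,c).
Bind s := node(5,u); no other remaining equation mentions s.
Occurs check fails: u occurs in h(u,c); the equation u = h(u,c) has no finite solution.

NO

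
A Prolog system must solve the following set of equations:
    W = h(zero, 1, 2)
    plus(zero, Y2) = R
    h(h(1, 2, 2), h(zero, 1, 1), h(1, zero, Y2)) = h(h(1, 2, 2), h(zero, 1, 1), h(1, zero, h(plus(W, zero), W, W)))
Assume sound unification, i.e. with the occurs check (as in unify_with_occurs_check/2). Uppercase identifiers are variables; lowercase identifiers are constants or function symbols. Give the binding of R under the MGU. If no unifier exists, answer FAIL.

Bind W := h(zero, 1, 2); substituting into the one remaining equation that mentions W gives: h(h(1, 2, 2), h(zero, 1, 1), h(1, zero, Y2)) = h(h(1, 2, 2), h(zero, 1, 1), h(1, zero, h(plus(h(zero, 1, 2), zero), h(zero, 1, 2), h(zero, 1, 2)))).
Bind R := plus(zero, Y2); no other remaining equation mentions R.
Decompose h/3: h(1, 2, 2) = h(1, 2, 2),  h(zero, 1, 1) = h(zero, 1, 1),  h(1, zero, Y2) = h(1, zero, h(plus(h(zero, 1, 2), zero), h(zero, 1, 2), h(zero, 1, 2))).
Delete trivial equation h(1, 2, 2) = h(1, 2, 2).
Delete trivial equation h(zero, 1, 1) = h(zero, 1, 1).
Decompose h/3: 1 = 1,  zero = zero,  Y2 = h(plus(h(zero, 1, 2), zero), h(zero, 1, 2), h(zero, 1, 2)).
Delete trivial equation 1 = 1.
Delete trivial equation zero = zero.
Bind Y2 := h(plus(h(zero, 1, 2), zero), h(zero, 1, 2), h(zero, 1, 2)). Substituting into the earlier binding gives R := plus(zero, h(plus(h(zero, 1, 2), zero), h(zero, 1, 2), h(zero, 1, 2))).
MGU = { W ↦ h(zero, 1, 2), R ↦ plus(zero, h(plus(h(zero, 1, 2), zero), h(zero, 1, 2), h(zero, 1, 2))), Y2 ↦ h(plus(h(zero, 1, 2), zero), h(zero, 1, 2), h(zero, 1, 2)) }, so R ↦ plus(zero, h(plus(h(zero, 1, 2), zero), h(zero, 1, 2), h(zero, 1, 2))).

plus(zero, h(plus(h(zero, 1, 2), zero), h(zero, 1, 2), h(zero, 1, 2)))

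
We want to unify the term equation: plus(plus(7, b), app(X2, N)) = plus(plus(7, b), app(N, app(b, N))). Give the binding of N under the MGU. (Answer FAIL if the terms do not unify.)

FAIL

Decompose plus/2: plus(7, b) = plus(7, b),  app(X2, N) = app(N, app(b, N)).
Delete trivial equation plus(7, b) = plus(7, b).
Decompose app/2: X2 = N,  N = app(b, N).
Bind X2 := N; no other remaining equation mentions X2.
Occurs check fails: N occurs in app(b, N); the equation N = app(b, N) has no finite solution.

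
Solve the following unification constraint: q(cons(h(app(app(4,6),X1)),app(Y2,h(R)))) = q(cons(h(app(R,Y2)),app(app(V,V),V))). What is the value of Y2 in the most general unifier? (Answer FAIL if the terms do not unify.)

app(h(app(4,6)),h(app(4,6)))

Decompose q/1: cons(h(app(app(4,6),X1)),app(Y2,h(R))) = cons(h(app(R,Y2)),app(app(V,V),V)).
Decompose cons/2: h(app(app(4,6),X1)) = h(app(R,Y2)),  app(Y2,h(R)) = app(app(V,V),V).
Decompose h/1: app(app(4,6),X1) = app(R,Y2).
Decompose app/2: app(4,6) = R,  X1 = Y2.
Bind R := app(4,6); substituting into the one remaining equation that mentions R gives: app(Y2,h(app(4,6))) = app(app(V,V),V).
Bind X1 := Y2; no other remaining equation mentions X1.
Decompose app/2: Y2 = app(V,V),  h(app(4,6)) = V.
Bind Y2 := app(V,V); no other remaining equation mentions Y2. Substituting into the earlier binding gives X1 := app(V,V).
Bind V := h(app(4,6)). Substituting into the earlier bindings gives X1 := app(h(app(4,6)),h(app(4,6))), Y2 := app(h(app(4,6)),h(app(4,6))).
MGU = { R -> app(4,6), X1 -> app(h(app(4,6)),h(app(4,6))), Y2 -> app(h(app(4,6)),h(app(4,6))), V -> h(app(4,6)) }, so Y2 -> app(h(app(4,6)),h(app(4,6))).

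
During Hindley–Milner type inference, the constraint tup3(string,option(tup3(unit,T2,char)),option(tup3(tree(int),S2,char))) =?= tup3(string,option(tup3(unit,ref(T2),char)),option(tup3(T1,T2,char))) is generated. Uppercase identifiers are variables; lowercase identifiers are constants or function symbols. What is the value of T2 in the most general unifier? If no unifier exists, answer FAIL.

FAIL

Decompose tup3/3: string =?= string,  option(tup3(unit,T2,char)) =?= option(tup3(unit,ref(T2),char)),  option(tup3(tree(int),S2,char)) =?= option(tup3(T1,T2,char)).
Delete trivial equation string =?= string.
Decompose option/1: tup3(unit,T2,char) =?= tup3(unit,ref(T2),char).
Decompose tup3/3: unit =?= unit,  T2 =?= ref(T2),  char =?= char.
Delete trivial equation unit =?= unit.
Occurs check fails: T2 occurs in ref(T2); the equation T2 =?= ref(T2) has no finite solution.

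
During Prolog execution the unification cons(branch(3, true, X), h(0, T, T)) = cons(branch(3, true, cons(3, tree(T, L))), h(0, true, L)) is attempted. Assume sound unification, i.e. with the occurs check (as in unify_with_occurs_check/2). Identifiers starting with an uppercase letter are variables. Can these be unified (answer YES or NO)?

YES

Decompose cons/2: branch(3, true, X) = branch(3, true, cons(3, tree(T, L))),  h(0, T, T) = h(0, true, L).
Decompose branch/3: 3 = 3,  true = true,  X = cons(3, tree(T, L)).
Delete trivial equation 3 = 3.
Delete trivial equation true = true.
Bind X := cons(3, tree(T, L)); no other remaining equation mentions X.
Decompose h/3: 0 = 0,  T = true,  T = L.
Delete trivial equation 0 = 0.
Bind T := true; substituting into the remaining equation gives: true = L. Substituting into the earlier binding gives X := cons(3, tree(true, L)).
Bind L := true. Substituting into the earlier binding gives X := cons(3, tree(true, true)).
No equations remain and no clash or occurs-check failure arose, so a unifier exists.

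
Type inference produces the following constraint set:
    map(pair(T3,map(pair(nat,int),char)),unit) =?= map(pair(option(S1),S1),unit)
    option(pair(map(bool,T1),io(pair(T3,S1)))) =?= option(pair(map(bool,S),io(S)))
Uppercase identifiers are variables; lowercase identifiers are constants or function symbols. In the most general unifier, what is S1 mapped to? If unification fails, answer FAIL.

Decompose map/2: pair(T3,map(pair(nat,int),char)) =?= pair(option(S1),S1),  unit =?= unit.
Decompose pair/2: T3 =?= option(S1),  map(pair(nat,int),char) =?= S1.
Bind T3 := option(S1); substituting into the one remaining equation that mentions T3 gives: option(pair(map(bool,T1),io(pair(option(S1),S1)))) =?= option(pair(map(bool,S),io(S))).
Bind S1 := map(pair(nat,int),char); substituting into the one remaining equation that mentions S1 gives: option(pair(map(bool,T1),io(pair(option(map(pair(nat,int),char)),map(pair(nat,int),char))))) =?= option(pair(map(bool,S),io(S))). Substituting into the earlier binding gives T3 := option(map(pair(nat,int),char)).
Delete trivial equation unit =?= unit.
Decompose option/1: pair(map(bool,T1),io(pair(option(map(pair(nat,int),char)),map(pair(nat,int),char)))) =?= pair(map(bool,S),io(S)).
Decompose pair/2: map(bool,T1) =?= map(bool,S),  io(pair(option(map(pair(nat,int),char)),map(pair(nat,int),char))) =?= io(S).
Decompose map/2: bool =?= bool,  T1 =?= S.
Delete trivial equation bool =?= bool.
Bind T1 := S; no other remaining equation mentions T1.
Decompose io/1: pair(option(map(pair(nat,int),char)),map(pair(nat,int),char)) =?= S.
Bind S := pair(option(map(pair(nat,int),char)),map(pair(nat,int),char)). Substituting into the earlier binding gives T1 := pair(option(map(pair(nat,int),char)),map(pair(nat,int),char)).
MGU = { T3 ↦ option(map(pair(nat,int),char)), S1 ↦ map(pair(nat,int),char), T1 ↦ pair(option(map(pair(nat,int),char)),map(pair(nat,int),char)), S ↦ pair(option(map(pair(nat,int),char)),map(pair(nat,int),char)) }, so S1 ↦ map(pair(nat,int),char).

map(pair(nat,int),char)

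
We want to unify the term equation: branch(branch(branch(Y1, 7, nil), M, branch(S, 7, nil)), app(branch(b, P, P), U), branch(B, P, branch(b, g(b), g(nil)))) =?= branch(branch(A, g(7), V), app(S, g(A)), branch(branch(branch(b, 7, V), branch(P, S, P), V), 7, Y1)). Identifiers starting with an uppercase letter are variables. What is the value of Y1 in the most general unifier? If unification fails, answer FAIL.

branch(b, g(b), g(nil))

Decompose branch/3: branch(branch(Y1, 7, nil), M, branch(S, 7, nil)) =?= branch(A, g(7), V),  app(branch(b, P, P), U) =?= app(S, g(A)),  branch(B, P, branch(b, g(b), g(nil))) =?= branch(branch(branch(b, 7, V), branch(P, S, P), V), 7, Y1).
Decompose branch/3: branch(Y1, 7, nil) =?= A,  M =?= g(7),  branch(S, 7, nil) =?= V.
Bind A := branch(Y1, 7, nil); substituting into the one remaining equation that mentions A gives: app(branch(b, P, P), U) =?= app(S, g(branch(Y1, 7, nil))).
Bind M := g(7); no other remaining equation mentions M.
Bind V := branch(S, 7, nil); substituting into the one remaining equation that mentions V gives: branch(B, P, branch(b, g(b), g(nil))) =?= branch(branch(branch(b, 7, branch(S, 7, nil)), branch(P, S, P), branch(S, 7, nil)), 7, Y1).
Decompose app/2: branch(b, P, P) =?= S,  U =?= g(branch(Y1, 7, nil)).
Bind S := branch(b, P, P); substituting into the one remaining equation that mentions S gives: branch(B, P, branch(b, g(b), g(nil))) =?= branch(branch(branch(b, 7, branch(branch(b, P, P), 7, nil)), branch(P, branch(b, P, P), P), branch(branch(b, P, P), 7, nil)), 7, Y1). Substituting into the earlier binding gives V := branch(branch(b, P, P), 7, nil).
Bind U := g(branch(Y1, 7, nil)); no other remaining equation mentions U.
Decompose branch/3: B =?= branch(branch(b, 7, branch(branch(b, P, P), 7, nil)), branch(P, branch(b, P, P), P), branch(branch(b, P, P), 7, nil)),  P =?= 7,  branch(b, g(b), g(nil)) =?= Y1.
Bind B := branch(branch(b, 7, branch(branch(b, P, P), 7, nil)), branch(P, branch(b, P, P), P), branch(branch(b, P, P), 7, nil)); no other remaining equation mentions B.
Bind P := 7; no other remaining equation mentions P. Substituting into the earlier bindings gives V := branch(branch(b, 7, 7), 7, nil), S := branch(b, 7, 7), B := branch(branch(b, 7, branch(branch(b, 7, 7), 7, nil)), branch(7, branch(b, 7, 7), 7), branch(branch(b, 7, 7), 7, nil)).
Bind Y1 := branch(b, g(b), g(nil)). Substituting into the earlier bindings gives A := branch(branch(b, g(b), g(nil)), 7, nil), U := g(branch(branch(b, g(b), g(nil)), 7, nil)).
MGU = { A := branch(branch(b, g(b), g(nil)), 7, nil), M := g(7), V := branch(branch(b, 7, 7), 7, nil), S := branch(b, 7, 7), U := g(branch(branch(b, g(b), g(nil)), 7, nil)), B := branch(branch(b, 7, branch(branch(b, 7, 7), 7, nil)), branch(7, branch(b, 7, 7), 7), branch(branch(b, 7, 7), 7, nil)), P := 7, Y1 := branch(b, g(b), g(nil)) }, so Y1 := branch(b, g(b), g(nil)).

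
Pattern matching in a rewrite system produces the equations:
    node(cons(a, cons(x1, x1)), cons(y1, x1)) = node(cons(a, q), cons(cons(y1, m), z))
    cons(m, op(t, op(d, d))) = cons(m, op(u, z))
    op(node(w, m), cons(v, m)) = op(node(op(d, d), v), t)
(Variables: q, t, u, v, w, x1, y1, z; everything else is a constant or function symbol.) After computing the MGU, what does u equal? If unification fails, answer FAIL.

FAIL

Decompose node/2: cons(a, cons(x1, x1)) = cons(a, q),  cons(y1, x1) = cons(cons(y1, m), z).
Decompose cons/2: a = a,  cons(x1, x1) = q.
Delete trivial equation a = a.
Bind q := cons(x1, x1); no other remaining equation mentions q.
Decompose cons/2: y1 = cons(y1, m),  x1 = z.
Occurs check fails: y1 occurs in cons(y1, m); the equation y1 = cons(y1, m) has no finite solution.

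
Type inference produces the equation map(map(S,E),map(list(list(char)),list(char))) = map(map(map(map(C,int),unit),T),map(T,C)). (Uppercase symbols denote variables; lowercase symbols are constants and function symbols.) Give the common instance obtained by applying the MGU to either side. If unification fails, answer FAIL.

map(map(map(map(list(char),int),unit),list(list(char))),map(list(list(char)),list(char)))

Decompose map/2: map(S,E) = map(map(map(C,int),unit),T),  map(list(list(char)),list(char)) = map(T,C).
Decompose map/2: S = map(map(C,int),unit),  E = T.
Bind S := map(map(C,int),unit); no other remaining equation mentions S.
Bind E := T; no other remaining equation mentions E.
Decompose map/2: list(list(char)) = T,  list(char) = C.
Bind T := list(list(char)); no other remaining equation mentions T. Substituting into the earlier binding gives E := list(list(char)).
Bind C := list(char). Substituting into the earlier binding gives S := map(map(list(char),int),unit).
Applying the MGU to either side gives map(map(map(map(list(char),int),unit),list(list(char))),map(list(list(char)),list(char))).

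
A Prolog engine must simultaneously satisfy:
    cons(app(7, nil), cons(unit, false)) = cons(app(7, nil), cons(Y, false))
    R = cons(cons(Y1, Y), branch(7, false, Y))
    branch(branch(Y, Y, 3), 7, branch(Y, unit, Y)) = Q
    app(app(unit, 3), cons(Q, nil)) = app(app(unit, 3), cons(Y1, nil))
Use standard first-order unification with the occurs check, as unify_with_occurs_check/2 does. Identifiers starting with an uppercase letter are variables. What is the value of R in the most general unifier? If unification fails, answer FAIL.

cons(cons(branch(branch(unit, unit, 3), 7, branch(unit, unit, unit)), unit), branch(7, false, unit))

Decompose cons/2: app(7, nil) = app(7, nil),  cons(unit, false) = cons(Y, false).
Delete trivial equation app(7, nil) = app(7, nil).
Decompose cons/2: unit = Y,  false = false.
Bind Y := unit; substituting into the 2 remaining equations that mention Y gives: R = cons(cons(Y1, unit), branch(7, false, unit)),  branch(branch(unit, unit, 3), 7, branch(unit, unit, unit)) = Q.
Delete trivial equation false = false.
Bind R := cons(cons(Y1, unit), branch(7, false, unit)); no other remaining equation mentions R.
Bind Q := branch(branch(unit, unit, 3), 7, branch(unit, unit, unit)); substituting into the remaining equation gives: app(app(unit, 3), cons(branch(branch(unit, unit, 3), 7, branch(unit, unit, unit)), nil)) = app(app(unit, 3), cons(Y1, nil)).
Decompose app/2: app(unit, 3) = app(unit, 3),  cons(branch(branch(unit, unit, 3), 7, branch(unit, unit, unit)), nil) = cons(Y1, nil).
Delete trivial equation app(unit, 3) = app(unit, 3).
Decompose cons/2: branch(branch(unit, unit, 3), 7, branch(unit, unit, unit)) = Y1,  nil = nil.
Bind Y1 := branch(branch(unit, unit, 3), 7, branch(unit, unit, unit)); no other remaining equation mentions Y1. Substituting into the earlier binding gives R := cons(cons(branch(branch(unit, unit, 3), 7, branch(unit, unit, unit)), unit), branch(7, false, unit)).
Delete trivial equation nil = nil.
MGU = { Y -> unit, R -> cons(cons(branch(branch(unit, unit, 3), 7, branch(unit, unit, unit)), unit), branch(7, false, unit)), Q -> branch(branch(unit, unit, 3), 7, branch(unit, unit, unit)), Y1 -> branch(branch(unit, unit, 3), 7, branch(unit, unit, unit)) }, so R -> cons(cons(branch(branch(unit, unit, 3), 7, branch(unit, unit, unit)), unit), branch(7, false, unit)).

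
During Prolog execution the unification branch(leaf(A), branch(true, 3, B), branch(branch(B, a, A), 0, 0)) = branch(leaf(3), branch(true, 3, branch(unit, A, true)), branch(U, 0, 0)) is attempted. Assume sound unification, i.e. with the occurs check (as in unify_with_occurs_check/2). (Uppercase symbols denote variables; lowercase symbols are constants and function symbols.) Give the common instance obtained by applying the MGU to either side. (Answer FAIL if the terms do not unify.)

Decompose branch/3: leaf(A) = leaf(3),  branch(true, 3, B) = branch(true, 3, branch(unit, A, true)),  branch(branch(B, a, A), 0, 0) = branch(U, 0, 0).
Decompose leaf/1: A = 3.
Bind A := 3; substituting into the remaining equations gives: branch(true, 3, B) = branch(true, 3, branch(unit, 3, true)),  branch(branch(B, a, 3), 0, 0) = branch(U, 0, 0).
Decompose branch/3: true = true,  3 = 3,  B = branch(unit, 3, true).
Delete trivial equation true = true.
Delete trivial equation 3 = 3.
Bind B := branch(unit, 3, true); substituting into the remaining equation gives: branch(branch(branch(unit, 3, true), a, 3), 0, 0) = branch(U, 0, 0).
Decompose branch/3: branch(branch(unit, 3, true), a, 3) = U,  0 = 0,  0 = 0.
Bind U := branch(branch(unit, 3, true), a, 3); no other remaining equation mentions U.
Delete trivial equation 0 = 0.
Delete trivial equation 0 = 0.
Applying the MGU to either side gives branch(leaf(3), branch(true, 3, branch(unit, 3, true)), branch(branch(branch(unit, 3, true), a, 3), 0, 0)).

branch(leaf(3), branch(true, 3, branch(unit, 3, true)), branch(branch(branch(unit, 3, true), a, 3), 0, 0))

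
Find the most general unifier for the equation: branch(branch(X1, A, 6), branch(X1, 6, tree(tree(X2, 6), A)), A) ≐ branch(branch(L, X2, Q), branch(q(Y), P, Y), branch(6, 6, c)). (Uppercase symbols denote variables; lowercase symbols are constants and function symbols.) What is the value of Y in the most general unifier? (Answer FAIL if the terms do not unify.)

Decompose branch/3: branch(X1, A, 6) ≐ branch(L, X2, Q),  branch(X1, 6, tree(tree(X2, 6), A)) ≐ branch(q(Y), P, Y),  A ≐ branch(6, 6, c).
Decompose branch/3: X1 ≐ L,  A ≐ X2,  6 ≐ Q.
Bind X1 := L; substituting into the one remaining equation that mentions X1 gives: branch(L, 6, tree(tree(X2, 6), A)) ≐ branch(q(Y), P, Y).
Bind A := X2; substituting into the 2 remaining equations that mention A gives: branch(L, 6, tree(tree(X2, 6), X2)) ≐ branch(q(Y), P, Y),  X2 ≐ branch(6, 6, c).
Bind Q := 6; no other remaining equation mentions Q.
Decompose branch/3: L ≐ q(Y),  6 ≐ P,  tree(tree(X2, 6), X2) ≐ Y.
Bind L := q(Y); no other remaining equation mentions L. Substituting into the earlier binding gives X1 := q(Y).
Bind P := 6; no other remaining equation mentions P.
Bind Y := tree(tree(X2, 6), X2); no other remaining equation mentions Y. Substituting into the earlier bindings gives X1 := q(tree(tree(X2, 6), X2)), L := q(tree(tree(X2, 6), X2)).
Bind X2 := branch(6, 6, c). Substituting into the earlier bindings gives X1 := q(tree(tree(branch(6, 6, c), 6), branch(6, 6, c))), A := branch(6, 6, c), L := q(tree(tree(branch(6, 6, c), 6), branch(6, 6, c))), Y := tree(tree(branch(6, 6, c), 6), branch(6, 6, c)).
MGU = { X1 -> q(tree(tree(branch(6, 6, c), 6), branch(6, 6, c))), A -> branch(6, 6, c), Q -> 6, L -> q(tree(tree(branch(6, 6, c), 6), branch(6, 6, c))), P -> 6, Y -> tree(tree(branch(6, 6, c), 6), branch(6, 6, c)), X2 -> branch(6, 6, c) }, so Y -> tree(tree(branch(6, 6, c), 6), branch(6, 6, c)).

tree(tree(branch(6, 6, c), 6), branch(6, 6, c))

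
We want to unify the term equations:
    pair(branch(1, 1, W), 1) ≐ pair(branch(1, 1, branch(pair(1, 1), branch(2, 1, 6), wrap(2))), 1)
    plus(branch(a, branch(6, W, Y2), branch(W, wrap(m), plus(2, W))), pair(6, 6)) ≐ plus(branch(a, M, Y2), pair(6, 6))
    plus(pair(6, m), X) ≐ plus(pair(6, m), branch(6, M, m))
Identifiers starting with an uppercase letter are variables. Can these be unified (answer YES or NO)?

YES

Decompose pair/2: branch(1, 1, W) ≐ branch(1, 1, branch(pair(1, 1), branch(2, 1, 6), wrap(2))),  1 ≐ 1.
Decompose branch/3: 1 ≐ 1,  1 ≐ 1,  W ≐ branch(pair(1, 1), branch(2, 1, 6), wrap(2)).
Delete trivial equation 1 ≐ 1.
Delete trivial equation 1 ≐ 1.
Bind W := branch(pair(1, 1), branch(2, 1, 6), wrap(2)); substituting into the one remaining equation that mentions W gives: plus(branch(a, branch(6, branch(pair(1, 1), branch(2, 1, 6), wrap(2)), Y2), branch(branch(pair(1, 1), branch(2, 1, 6), wrap(2)), wrap(m), plus(2, branch(pair(1, 1), branch(2, 1, 6), wrap(2))))), pair(6, 6)) ≐ plus(branch(a, M, Y2), pair(6, 6)).
Delete trivial equation 1 ≐ 1.
Decompose plus/2: branch(a, branch(6, branch(pair(1, 1), branch(2, 1, 6), wrap(2)), Y2), branch(branch(pair(1, 1), branch(2, 1, 6), wrap(2)), wrap(m), plus(2, branch(pair(1, 1), branch(2, 1, 6), wrap(2))))) ≐ branch(a, M, Y2),  pair(6, 6) ≐ pair(6, 6).
Decompose branch/3: a ≐ a,  branch(6, branch(pair(1, 1), branch(2, 1, 6), wrap(2)), Y2) ≐ M,  branch(branch(pair(1, 1), branch(2, 1, 6), wrap(2)), wrap(m), plus(2, branch(pair(1, 1), branch(2, 1, 6), wrap(2)))) ≐ Y2.
Delete trivial equation a ≐ a.
Bind M := branch(6, branch(pair(1, 1), branch(2, 1, 6), wrap(2)), Y2); substituting into the one remaining equation that mentions M gives: plus(pair(6, m), X) ≐ plus(pair(6, m), branch(6, branch(6, branch(pair(1, 1), branch(2, 1, 6), wrap(2)), Y2), m)).
Bind Y2 := branch(branch(pair(1, 1), branch(2, 1, 6), wrap(2)), wrap(m), plus(2, branch(pair(1, 1), branch(2, 1, 6), wrap(2)))); substituting into the one remaining equation that mentions Y2 gives: plus(pair(6, m), X) ≐ plus(pair(6, m), branch(6, branch(6, branch(pair(1, 1), branch(2, 1, 6), wrap(2)), branch(branch(pair(1, 1), branch(2, 1, 6), wrap(2)), wrap(m), plus(2, branch(pair(1, 1), branch(2, 1, 6), wrap(2))))), m)). Substituting into the earlier binding gives M := branch(6, branch(pair(1, 1), branch(2, 1, 6), wrap(2)), branch(branch(pair(1, 1), branch(2, 1, 6), wrap(2)), wrap(m), plus(2, branch(pair(1, 1), branch(2, 1, 6), wrap(2))))).
Delete trivial equation pair(6, 6) ≐ pair(6, 6).
Decompose plus/2: pair(6, m) ≐ pair(6, m),  X ≐ branch(6, branch(6, branch(pair(1, 1), branch(2, 1, 6), wrap(2)), branch(branch(pair(1, 1), branch(2, 1, 6), wrap(2)), wrap(m), plus(2, branch(pair(1, 1), branch(2, 1, 6), wrap(2))))), m).
Delete trivial equation pair(6, m) ≐ pair(6, m).
Bind X := branch(6, branch(6, branch(pair(1, 1), branch(2, 1, 6), wrap(2)), branch(branch(pair(1, 1), branch(2, 1, 6), wrap(2)), wrap(m), plus(2, branch(pair(1, 1), branch(2, 1, 6), wrap(2))))), m).
No equations remain and no clash or occurs-check failure arose, so a unifier exists.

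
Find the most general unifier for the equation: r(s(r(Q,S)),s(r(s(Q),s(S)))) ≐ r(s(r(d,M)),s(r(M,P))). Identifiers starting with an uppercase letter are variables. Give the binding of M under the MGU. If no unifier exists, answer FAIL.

Decompose r/2: s(r(Q,S)) ≐ s(r(d,M)),  s(r(s(Q),s(S))) ≐ s(r(M,P)).
Decompose s/1: r(Q,S) ≐ r(d,M).
Decompose r/2: Q ≐ d,  S ≐ M.
Bind Q := d; substituting into the one remaining equation that mentions Q gives: s(r(s(d),s(S))) ≐ s(r(M,P)).
Bind S := M; substituting into the remaining equation gives: s(r(s(d),s(M))) ≐ s(r(M,P)).
Decompose s/1: r(s(d),s(M)) ≐ r(M,P).
Decompose r/2: s(d) ≐ M,  s(M) ≐ P.
Bind M := s(d); substituting into the remaining equation gives: s(s(d)) ≐ P. Substituting into the earlier binding gives S := s(d).
Bind P := s(s(d)).
MGU = { Q ↦ d, S ↦ s(d), M ↦ s(d), P ↦ s(s(d)) }, so M ↦ s(d).

s(d)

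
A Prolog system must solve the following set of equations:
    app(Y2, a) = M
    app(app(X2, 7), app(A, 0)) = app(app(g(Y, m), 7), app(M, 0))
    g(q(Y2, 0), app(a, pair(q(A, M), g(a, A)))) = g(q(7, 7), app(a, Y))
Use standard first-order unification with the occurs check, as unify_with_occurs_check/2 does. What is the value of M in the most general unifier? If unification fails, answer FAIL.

Bind M := app(Y2, a); substituting into the remaining equations gives: app(app(X2, 7), app(A, 0)) = app(app(g(Y, m), 7), app(app(Y2, a), 0)),  g(q(Y2, 0), app(a, pair(q(A, app(Y2, a)), g(a, A)))) = g(q(7, 7), app(a, Y)).
Decompose app/2: app(X2, 7) = app(g(Y, m), 7),  app(A, 0) = app(app(Y2, a), 0).
Decompose app/2: X2 = g(Y, m),  7 = 7.
Bind X2 := g(Y, m); no other remaining equation mentions X2.
Delete trivial equation 7 = 7.
Decompose app/2: A = app(Y2, a),  0 = 0.
Bind A := app(Y2, a); substituting into the one remaining equation that mentions A gives: g(q(Y2, 0), app(a, pair(q(app(Y2, a), app(Y2, a)), g(a, app(Y2, a))))) = g(q(7, 7), app(a, Y)).
Delete trivial equation 0 = 0.
Decompose g/2: q(Y2, 0) = q(7, 7),  app(a, pair(q(app(Y2, a), app(Y2, a)), g(a, app(Y2, a)))) = app(a, Y).
Decompose q/2: Y2 = 7,  0 = 7.
Bind Y2 := 7; substituting into the one remaining equation that mentions Y2 gives: app(a, pair(q(app(7, a), app(7, a)), g(a, app(7, a)))) = app(a, Y). Substituting into the earlier bindings gives M := app(7, a), A := app(7, a).
Clash: constants 0 and 7 differ; no unifier exists.

FAIL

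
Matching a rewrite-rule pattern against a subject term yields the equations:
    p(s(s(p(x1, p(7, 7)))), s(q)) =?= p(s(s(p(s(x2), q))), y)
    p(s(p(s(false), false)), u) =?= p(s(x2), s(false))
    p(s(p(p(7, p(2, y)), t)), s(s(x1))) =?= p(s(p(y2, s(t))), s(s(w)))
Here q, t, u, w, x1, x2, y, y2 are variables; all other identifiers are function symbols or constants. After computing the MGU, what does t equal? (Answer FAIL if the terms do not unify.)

FAIL

Decompose p/2: s(s(p(x1, p(7, 7)))) =?= s(s(p(s(x2), q))),  s(q) =?= y.
Decompose s/1: s(p(x1, p(7, 7))) =?= s(p(s(x2), q)).
Decompose s/1: p(x1, p(7, 7)) =?= p(s(x2), q).
Decompose p/2: x1 =?= s(x2),  p(7, 7) =?= q.
Bind x1 := s(x2); substituting into the one remaining equation that mentions x1 gives: p(s(p(p(7, p(2, y)), t)), s(s(s(x2)))) =?= p(s(p(y2, s(t))), s(s(w))).
Bind q := p(7, 7); substituting into the one remaining equation that mentions q gives: s(p(7, 7)) =?= y.
Bind y := s(p(7, 7)); substituting into the one remaining equation that mentions y gives: p(s(p(p(7, p(2, s(p(7, 7)))), t)), s(s(s(x2)))) =?= p(s(p(y2, s(t))), s(s(w))).
Decompose p/2: s(p(s(false), false)) =?= s(x2),  u =?= s(false).
Decompose s/1: p(s(false), false) =?= x2.
Bind x2 := p(s(false), false); substituting into the one remaining equation that mentions x2 gives: p(s(p(p(7, p(2, s(p(7, 7)))), t)), s(s(s(p(s(false), false))))) =?= p(s(p(y2, s(t))), s(s(w))). Substituting into the earlier binding gives x1 := s(p(s(false), false)).
Bind u := s(false); no other remaining equation mentions u.
Decompose p/2: s(p(p(7, p(2, s(p(7, 7)))), t)) =?= s(p(y2, s(t))),  s(s(s(p(s(false), false)))) =?= s(s(w)).
Decompose s/1: p(p(7, p(2, s(p(7, 7)))), t) =?= p(y2, s(t)).
Decompose p/2: p(7, p(2, s(p(7, 7)))) =?= y2,  t =?= s(t).
Bind y2 := p(7, p(2, s(p(7, 7)))); no other remaining equation mentions y2.
Occurs check fails: t occurs in s(t); the equation t =?= s(t) has no finite solution.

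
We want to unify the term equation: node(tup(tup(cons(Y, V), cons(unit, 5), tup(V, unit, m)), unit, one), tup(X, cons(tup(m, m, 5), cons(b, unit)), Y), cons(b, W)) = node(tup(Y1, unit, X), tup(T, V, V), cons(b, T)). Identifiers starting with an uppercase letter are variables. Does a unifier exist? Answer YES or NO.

YES

Decompose node/3: tup(tup(cons(Y, V), cons(unit, 5), tup(V, unit, m)), unit, one) = tup(Y1, unit, X),  tup(X, cons(tup(m, m, 5), cons(b, unit)), Y) = tup(T, V, V),  cons(b, W) = cons(b, T).
Decompose tup/3: tup(cons(Y, V), cons(unit, 5), tup(V, unit, m)) = Y1,  unit = unit,  one = X.
Bind Y1 := tup(cons(Y, V), cons(unit, 5), tup(V, unit, m)); no other remaining equation mentions Y1.
Delete trivial equation unit = unit.
Bind X := one; substituting into the one remaining equation that mentions X gives: tup(one, cons(tup(m, m, 5), cons(b, unit)), Y) = tup(T, V, V).
Decompose tup/3: one = T,  cons(tup(m, m, 5), cons(b, unit)) = V,  Y = V.
Bind T := one; substituting into the one remaining equation that mentions T gives: cons(b, W) = cons(b, one).
Bind V := cons(tup(m, m, 5), cons(b, unit)); substituting into the one remaining equation that mentions V gives: Y = cons(tup(m, m, 5), cons(b, unit)). Substituting into the earlier binding gives Y1 := tup(cons(Y, cons(tup(m, m, 5), cons(b, unit))), cons(unit, 5), tup(cons(tup(m, m, 5), cons(b, unit)), unit, m)).
Bind Y := cons(tup(m, m, 5), cons(b, unit)); no other remaining equation mentions Y. Substituting into the earlier binding gives Y1 := tup(cons(cons(tup(m, m, 5), cons(b, unit)), cons(tup(m, m, 5), cons(b, unit))), cons(unit, 5), tup(cons(tup(m, m, 5), cons(b, unit)), unit, m)).
Decompose cons/2: b = b,  W = one.
Delete trivial equation b = b.
Bind W := one.
No equations remain and no clash or occurs-check failure arose, so a unifier exists.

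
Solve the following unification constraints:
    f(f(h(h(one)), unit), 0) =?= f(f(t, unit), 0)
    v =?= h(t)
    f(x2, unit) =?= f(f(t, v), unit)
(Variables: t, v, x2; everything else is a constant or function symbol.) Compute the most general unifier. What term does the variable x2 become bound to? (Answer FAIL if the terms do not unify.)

f(h(h(one)), h(h(h(one))))

Decompose f/2: f(h(h(one)), unit) =?= f(t, unit),  0 =?= 0.
Decompose f/2: h(h(one)) =?= t,  unit =?= unit.
Bind t := h(h(one)); substituting into the 2 remaining equations that mention t gives: v =?= h(h(h(one))),  f(x2, unit) =?= f(f(h(h(one)), v), unit).
Delete trivial equation unit =?= unit.
Delete trivial equation 0 =?= 0.
Bind v := h(h(h(one))); substituting into the remaining equation gives: f(x2, unit) =?= f(f(h(h(one)), h(h(h(one)))), unit).
Decompose f/2: x2 =?= f(h(h(one)), h(h(h(one)))),  unit =?= unit.
Bind x2 := f(h(h(one)), h(h(h(one)))); no other remaining equation mentions x2.
Delete trivial equation unit =?= unit.
MGU = { t := h(h(one)), v := h(h(h(one))), x2 := f(h(h(one)), h(h(h(one)))) }, so x2 := f(h(h(one)), h(h(h(one)))).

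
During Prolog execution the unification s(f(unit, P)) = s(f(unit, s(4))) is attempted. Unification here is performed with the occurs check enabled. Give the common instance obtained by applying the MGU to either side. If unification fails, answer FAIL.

s(f(unit, s(4)))

Decompose s/1: f(unit, P) = f(unit, s(4)).
Decompose f/2: unit = unit,  P = s(4).
Delete trivial equation unit = unit.
Bind P := s(4).
Applying the MGU to either side gives s(f(unit, s(4))).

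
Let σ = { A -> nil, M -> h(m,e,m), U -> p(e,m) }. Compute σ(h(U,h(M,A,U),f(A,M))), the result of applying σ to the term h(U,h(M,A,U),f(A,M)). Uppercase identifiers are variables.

h(p(e,m),h(h(m,e,m),nil,p(e,m)),f(nil,h(m,e,m)))

Replace each occurrence of A with nil.
Replace each occurrence of M with h(m,e,m).
Replace each occurrence of U with p(e,m).
Result: h(p(e,m),h(h(m,e,m),nil,p(e,m)),f(nil,h(m,e,m))).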